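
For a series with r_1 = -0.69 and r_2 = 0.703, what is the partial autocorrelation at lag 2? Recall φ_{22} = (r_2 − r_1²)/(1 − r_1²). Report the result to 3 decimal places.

0.433

φ_{22} = (r_2 − r_1²) / (1 − r_1²)
r_1² = (-0.69)² = 0.4761
Numerator = 0.703 − 0.4761 = 0.2269; denominator = 1 − 0.4761 = 0.5239
φ_{22} = 0.2269 / 0.5239 = 0.433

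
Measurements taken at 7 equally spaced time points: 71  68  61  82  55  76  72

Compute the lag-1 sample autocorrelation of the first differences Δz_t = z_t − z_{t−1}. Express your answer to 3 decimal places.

-0.799

First differences Δz: -3, -7, 21, -27, 21, -4
Mean of differences = 0.1667
Numerator Σ(Δz_t−Δz̄)(Δz_{t+1}−Δz̄) = -1345.3611
Denominator Σ(Δz_t−Δz̄)² = 1684.8333
r_1(Δz) = -1345.3611 / 1684.8333 = -0.799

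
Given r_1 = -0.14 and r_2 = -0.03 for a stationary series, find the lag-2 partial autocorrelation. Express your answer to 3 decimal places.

-0.051

φ_{22} = (r_2 − r_1²) / (1 − r_1²)
r_1² = (-0.14)² = 0.0196
Numerator = -0.03 − 0.0196 = -0.0496; denominator = 1 − 0.0196 = 0.9804
φ_{22} = -0.0496 / 0.9804 = -0.051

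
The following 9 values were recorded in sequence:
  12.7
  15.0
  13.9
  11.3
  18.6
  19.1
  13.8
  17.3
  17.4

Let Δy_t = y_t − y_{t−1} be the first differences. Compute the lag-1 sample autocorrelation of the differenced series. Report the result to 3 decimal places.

-0.360

First differences Δy: 2.3, -1.1, -2.6, 7.3, 0.5, -5.3, 3.5, 0.1
Mean of differences = 0.5875
Numerator Σ(Δy_t−Δȳ)(Δy_{t+1}−Δȳ) = -37.5464
Denominator Σ(Δy_t−Δȳ)² = 104.3888
r_1(Δy) = -37.5464 / 104.3888 = -0.360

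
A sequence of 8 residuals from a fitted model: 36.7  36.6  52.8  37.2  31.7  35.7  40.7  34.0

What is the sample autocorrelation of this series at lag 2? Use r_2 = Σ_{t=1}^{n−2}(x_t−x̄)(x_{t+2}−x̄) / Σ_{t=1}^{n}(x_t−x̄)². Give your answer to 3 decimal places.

-0.406

Mean x̄ = (36.7 + 36.6 + 52.8 + 37.2 + 31.7 + 35.7 + 40.7 + 34.0)/8 = 38.1750
Deviations from mean: -1.4750, -1.5750, 14.6250, -0.9750, -6.4750, -2.4750, 2.5250, -4.1750
Σ(x_t−x̄)(x_{t+2}−x̄) = (-21.5719) + (1.5356) + (-94.6969) + (2.4131) + (-16.3494) + (10.3331) = -118.3363
Denominator Σ(x_t−x̄)² = 291.3550
r_2 = -118.3363 / 291.3550 = -0.406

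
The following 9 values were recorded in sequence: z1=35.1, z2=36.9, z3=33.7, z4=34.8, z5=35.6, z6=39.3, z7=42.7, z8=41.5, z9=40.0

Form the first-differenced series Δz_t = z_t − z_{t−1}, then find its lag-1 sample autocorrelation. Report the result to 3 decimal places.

First differences Δz: 1.8, -3.2, 1.1, 0.8, 3.7, 3.4, -1.2, -1.5
Mean of differences = 0.6125
Numerator Σ(Δz_t−Δz̄)(Δz_{t+1}−Δz̄) = 1.6673
Denominator Σ(Δz_t−Δz̄)² = 41.2688
r_1(Δz) = 1.6673 / 41.2688 = 0.040

0.040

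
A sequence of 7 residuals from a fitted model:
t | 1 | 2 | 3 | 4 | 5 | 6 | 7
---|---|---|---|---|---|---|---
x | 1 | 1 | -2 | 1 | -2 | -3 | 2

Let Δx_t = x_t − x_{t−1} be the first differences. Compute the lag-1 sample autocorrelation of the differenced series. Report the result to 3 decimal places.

First differences Δx: 0, -3, 3, -3, -1, 5
Mean of differences = 0.1667
Numerator Σ(Δx_t−Δx̄)(Δx_{t+1}−Δx̄) = -19.3611
Denominator Σ(Δx_t−Δx̄)² = 52.8333
r_1(Δx) = -19.3611 / 52.8333 = -0.366

-0.366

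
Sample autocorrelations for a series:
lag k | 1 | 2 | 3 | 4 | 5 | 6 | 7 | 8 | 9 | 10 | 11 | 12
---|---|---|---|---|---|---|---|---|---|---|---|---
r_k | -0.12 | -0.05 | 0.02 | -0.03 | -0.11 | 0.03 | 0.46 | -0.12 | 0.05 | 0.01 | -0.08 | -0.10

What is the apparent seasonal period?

The largest autocorrelation is r_7 = 0.46; the remaining lags stay at or below 0.05.
The dominant spike at lag 7 indicates a seasonal period of 7.

7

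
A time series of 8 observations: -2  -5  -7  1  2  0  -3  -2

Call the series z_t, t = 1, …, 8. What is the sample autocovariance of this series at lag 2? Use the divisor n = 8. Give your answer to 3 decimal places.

-3.375

Mean z̄ = (-2 − 5 − 7 + 1 + 2 + 0 − 3 − 2)/8 = -2.0000
Deviations: 0.0000, -3.0000, -5.0000, 3.0000, 4.0000, 2.0000, -1.0000, 0.0000
Σ_{t=1}^{6}(z_t−z̄)(z_{t+2}−z̄) = -27.0000
γ_2 = -27.0000 / 8 = -3.375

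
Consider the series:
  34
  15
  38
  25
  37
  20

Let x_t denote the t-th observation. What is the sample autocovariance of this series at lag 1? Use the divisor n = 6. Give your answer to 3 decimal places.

-56.255

Mean x̄ = (34 + 15 + 38 + 25 + 37 + 20)/6 = 28.1667
Σ_{t=1}^{5}(x_t−x̄)(x_{t+1}−x̄) = -337.5278
γ_1 = -337.5278 / 6 = -56.255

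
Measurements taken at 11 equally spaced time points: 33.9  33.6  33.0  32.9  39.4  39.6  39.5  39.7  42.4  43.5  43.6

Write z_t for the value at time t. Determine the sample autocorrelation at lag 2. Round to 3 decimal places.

0.412

Mean z̄ = (33.9 + 33.6 + 33.0 + 32.9 + 39.4 + 39.6 + 39.5 + 39.7 + 42.4 + 43.5 + 43.6)/11 = 38.2818
Numerator Σ_{t=1}^{9}(z_t−z̄)(z_{t+2}−z̄) = 72.8902
Denominator Σ(z_t−z̄)² = 176.9364
r_2 = 72.8902 / 176.9364 = 0.412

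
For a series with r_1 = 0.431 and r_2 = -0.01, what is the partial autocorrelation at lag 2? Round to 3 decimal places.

φ_{22} = (r_2 − r_1²) / (1 − r_1²)
r_1² = (0.431)² = 0.185761
Numerator = -0.01 − 0.1858 = -0.1958; denominator = 1 − 0.1858 = 0.8142
φ_{22} = -0.1958 / 0.8142 = -0.240

-0.240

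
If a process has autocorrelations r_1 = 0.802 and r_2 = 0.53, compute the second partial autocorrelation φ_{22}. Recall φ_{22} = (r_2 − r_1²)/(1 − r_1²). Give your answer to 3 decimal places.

φ_{22} = (r_2 − r_1²) / (1 − r_1²)
r_1² = (0.802)² = 0.643204
Numerator = 0.53 − 0.6432 = -0.1132; denominator = 1 − 0.6432 = 0.3568
φ_{22} = -0.1132 / 0.3568 = -0.317

-0.317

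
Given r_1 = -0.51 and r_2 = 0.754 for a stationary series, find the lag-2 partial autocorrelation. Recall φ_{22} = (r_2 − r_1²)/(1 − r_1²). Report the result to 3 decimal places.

φ_{22} = (r_2 − r_1²) / (1 − r_1²)
r_1² = (-0.51)² = 0.2601
Numerator = 0.754 − 0.2601 = 0.4939; denominator = 1 − 0.2601 = 0.7399
φ_{22} = 0.4939 / 0.7399 = 0.668

0.668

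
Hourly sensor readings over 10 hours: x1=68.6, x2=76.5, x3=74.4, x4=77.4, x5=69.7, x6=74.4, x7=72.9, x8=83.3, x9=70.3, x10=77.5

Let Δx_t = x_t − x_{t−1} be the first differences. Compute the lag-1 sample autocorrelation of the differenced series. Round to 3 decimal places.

First differences Δx: 7.9, -2.1, 3.0, -7.7, 4.7, -1.5, 10.4, -13.0, 7.2
Mean of differences = 0.9889
Numerator Σ(Δx_t−Δx̄)(Δx_{t+1}−Δx̄) = -328.4768
Denominator Σ(Δx_t−Δx̄)² = 479.6489
r_1(Δx) = -328.4768 / 479.6489 = -0.685

-0.685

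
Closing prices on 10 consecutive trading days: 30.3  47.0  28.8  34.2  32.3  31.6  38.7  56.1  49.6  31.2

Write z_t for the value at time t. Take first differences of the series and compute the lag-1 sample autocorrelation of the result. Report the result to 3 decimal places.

-0.208

First differences Δz: 16.7, -18.2, 5.4, -1.9, -0.7, 7.1, 17.4, -6.5, -18.4
Mean of differences = 0.1000
Numerator Σ(Δz_t−Δz̄)(Δz_{t+1}−Δz̄) = -286.3500
Denominator Σ(Δz_t−Δz̄)² = 1377.2800
r_1(Δz) = -286.3500 / 1377.2800 = -0.208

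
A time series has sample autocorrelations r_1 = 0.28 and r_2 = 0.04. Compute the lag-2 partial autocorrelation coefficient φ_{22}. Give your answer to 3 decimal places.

φ_{22} = (r_2 − r_1²) / (1 − r_1²)
r_1² = (0.28)² = 0.0784
Numerator = 0.04 − 0.0784 = -0.0384; denominator = 1 − 0.0784 = 0.9216
φ_{22} = -0.0384 / 0.9216 = -0.042

-0.042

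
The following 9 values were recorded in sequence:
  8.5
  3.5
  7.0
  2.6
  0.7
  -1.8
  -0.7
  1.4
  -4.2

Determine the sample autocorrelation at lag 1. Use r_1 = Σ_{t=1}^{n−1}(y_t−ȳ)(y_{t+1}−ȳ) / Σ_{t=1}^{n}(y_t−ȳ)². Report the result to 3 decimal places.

0.302

Mean ȳ = (8.5 + 3.5 + 7.0 + 2.6 + 0.7 − 1.8 − 0.7 + 1.4 − 4.2)/9 = 1.8889
Numerator Σ_{t=1}^{8}(y_t−ȳ)(y_{t+1}−ȳ) = 39.8532
Denominator Σ(y_t−ȳ)² = 131.9689
r_1 = 39.8532 / 131.9689 = 0.302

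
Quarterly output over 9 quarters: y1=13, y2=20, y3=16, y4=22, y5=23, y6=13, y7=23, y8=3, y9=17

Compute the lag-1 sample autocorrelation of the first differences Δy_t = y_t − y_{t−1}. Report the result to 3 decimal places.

-0.701

First differences Δy: 7, -4, 6, 1, -10, 10, -20, 14
Mean of differences = 0.5000
Numerator Σ(Δy_t−Δȳ)(Δy_{t+1}−Δȳ) = -627.7500
Denominator Σ(Δy_t−Δȳ)² = 896.0000
r_1(Δy) = -627.7500 / 896.0000 = -0.701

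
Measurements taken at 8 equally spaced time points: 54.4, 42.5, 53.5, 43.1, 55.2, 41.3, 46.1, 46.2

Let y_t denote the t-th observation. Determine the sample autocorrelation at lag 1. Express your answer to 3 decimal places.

Mean ȳ = (54.4 + 42.5 + 53.5 + 43.1 + 55.2 + 41.3 + 46.1 + 46.2)/8 = 47.7875
Σ(y_t−ȳ)(y_{t+1}−ȳ) = (-34.9636) + (-30.2048) + (-26.7773) + (-34.7461) + (-48.0886) + (10.9477) + (2.6789) = -161.1539
Denominator Σ(y_t−ȳ)² = 228.6888
r_1 = -161.1539 / 228.6888 = -0.705

-0.705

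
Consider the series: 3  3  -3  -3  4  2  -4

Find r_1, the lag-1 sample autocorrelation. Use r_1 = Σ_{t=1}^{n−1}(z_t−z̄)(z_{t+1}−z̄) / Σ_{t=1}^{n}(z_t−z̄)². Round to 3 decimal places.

Mean z̄ = (3 + 3 − 3 − 3 + 4 + 2 − 4)/7 = 0.2857
Deviations from mean: 2.7143, 2.7143, -3.2857, -3.2857, 3.7143, 1.7143, -4.2857
Σ(z_t−z̄)(z_{t+1}−z̄) = (7.3673) + (-8.9184) + (10.7959) + (-12.2041) + (6.3673) + (-7.3469) = -3.9388
Denominator Σ(z_t−z̄)² = 71.4286
r_1 = -3.9388 / 71.4286 = -0.055

-0.055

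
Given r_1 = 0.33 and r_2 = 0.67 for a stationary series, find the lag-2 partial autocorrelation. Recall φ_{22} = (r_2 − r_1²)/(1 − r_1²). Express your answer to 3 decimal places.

0.630

φ_{22} = (r_2 − r_1²) / (1 − r_1²)
r_1² = (0.33)² = 0.1089
Numerator = 0.67 − 0.1089 = 0.5611; denominator = 1 − 0.1089 = 0.8911
φ_{22} = 0.5611 / 0.8911 = 0.630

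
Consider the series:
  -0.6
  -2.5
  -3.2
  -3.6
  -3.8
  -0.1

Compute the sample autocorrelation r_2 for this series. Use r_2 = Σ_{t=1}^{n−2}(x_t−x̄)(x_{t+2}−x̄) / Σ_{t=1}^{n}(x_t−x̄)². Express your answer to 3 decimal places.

-0.222

Mean x̄ = (-0.6 − 2.5 − 3.2 − 3.6 − 3.8 − 0.1)/6 = -2.3000
Deviations from mean: 1.7000, -0.2000, -0.9000, -1.3000, -1.5000, 2.2000
Numerator Σ_{t=1}^{4}(x_t−x̄)(x_{t+2}−x̄) = -2.7800
Denominator Σ(x_t−x̄)² = 12.5200
r_2 = -2.7800 / 12.5200 = -0.222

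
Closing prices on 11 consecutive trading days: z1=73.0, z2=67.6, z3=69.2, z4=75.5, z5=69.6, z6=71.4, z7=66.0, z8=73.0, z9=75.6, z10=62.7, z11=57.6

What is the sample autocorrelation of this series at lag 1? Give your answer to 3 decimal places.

Mean z̄ = (73.0 + 67.6 + 69.2 + 75.5 + 69.6 + 71.4 + 66.0 + 73.0 + 75.6 + 62.7 + 57.6)/11 = 69.2000
Numerator Σ_{t=1}^{10}(z_t−z̄)(z_{t+1}−z̄) = 36.2400
Denominator Σ(z_t−z̄)² = 304.1400
r_1 = 36.2400 / 304.1400 = 0.119

0.119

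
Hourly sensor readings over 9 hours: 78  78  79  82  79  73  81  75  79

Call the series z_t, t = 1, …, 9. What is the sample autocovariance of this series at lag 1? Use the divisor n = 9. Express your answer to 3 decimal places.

Mean z̄ = (78 + 78 + 79 + 82 + 79 + 73 + 81 + 75 + 79)/9 = 78.2222
Σ_{t=1}^{8}(z_t−z̄)(z_{t+1}−z̄) = -24.2716
γ_1 = -24.2716 / 9 = -2.697

-2.697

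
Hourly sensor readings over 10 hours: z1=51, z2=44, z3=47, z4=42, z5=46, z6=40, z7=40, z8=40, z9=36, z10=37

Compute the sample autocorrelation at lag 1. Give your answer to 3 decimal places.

0.354

Mean z̄ = (51 + 44 + 47 + 42 + 46 + 40 + 40 + 40 + 36 + 37)/10 = 42.3000
Numerator Σ_{t=1}^{9}(z_t−z̄)(z_{t+1}−z̄) = 70.2100
Denominator Σ(z_t−z̄)² = 198.1000
r_1 = 70.2100 / 198.1000 = 0.354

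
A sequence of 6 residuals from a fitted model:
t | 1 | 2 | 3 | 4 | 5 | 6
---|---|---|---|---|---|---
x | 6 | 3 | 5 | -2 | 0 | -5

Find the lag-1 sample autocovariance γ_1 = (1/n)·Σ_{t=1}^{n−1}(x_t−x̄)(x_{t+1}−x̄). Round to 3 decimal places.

Mean x̄ = (6 + 3 + 5 − 2 + 0 − 5)/6 = 1.1667
Deviations: 4.8333, 1.8333, 3.8333, -3.1667, -1.1667, -6.1667
Σ_{t=1}^{5}(x_t−x̄)(x_{t+1}−x̄) = 14.6389
γ_1 = 14.6389 / 6 = 2.440

2.440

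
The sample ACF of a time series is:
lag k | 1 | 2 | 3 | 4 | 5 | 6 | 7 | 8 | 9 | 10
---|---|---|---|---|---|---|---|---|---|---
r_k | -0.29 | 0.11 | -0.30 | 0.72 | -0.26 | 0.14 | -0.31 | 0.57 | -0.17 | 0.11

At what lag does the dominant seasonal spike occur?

4

The largest autocorrelation is r_4 = 0.72, with a weaker echo at lag 8 (0.57); the remaining lags stay at or below 0.14.
The dominant spike at lag 4 indicates a seasonal period of 4.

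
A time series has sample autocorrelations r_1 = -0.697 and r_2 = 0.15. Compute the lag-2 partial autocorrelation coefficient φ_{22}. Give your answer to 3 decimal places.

-0.653

φ_{22} = (r_2 − r_1²) / (1 − r_1²)
r_1² = (-0.697)² = 0.485809
Numerator = 0.15 − 0.4858 = -0.3358; denominator = 1 − 0.4858 = 0.5142
φ_{22} = -0.3358 / 0.5142 = -0.653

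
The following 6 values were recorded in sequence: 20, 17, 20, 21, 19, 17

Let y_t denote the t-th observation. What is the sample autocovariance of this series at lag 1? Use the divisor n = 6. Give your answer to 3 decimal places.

-0.333

Mean ȳ = (20 + 17 + 20 + 21 + 19 + 17)/6 = 19.0000
Deviations: 1.0000, -2.0000, 1.0000, 2.0000, 0.0000, -2.0000
Σ_{t=1}^{5}(y_t−ȳ)(y_{t+1}−ȳ) = -2.0000
γ_1 = -2.0000 / 6 = -0.333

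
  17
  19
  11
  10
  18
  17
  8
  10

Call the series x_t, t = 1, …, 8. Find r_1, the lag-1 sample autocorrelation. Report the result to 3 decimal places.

0.101

Mean x̄ = (17 + 19 + 11 + 10 + 18 + 17 + 8 + 10)/8 = 13.7500
Σ(x_t−x̄)(x_{t+1}−x̄) = (17.0625) + (-14.4375) + (10.3125) + (-15.9375) + (13.8125) + (-18.6875) + (21.5625) = 13.6875
Denominator Σ(x_t−x̄)² = 135.5000
r_1 = 13.6875 / 135.5000 = 0.101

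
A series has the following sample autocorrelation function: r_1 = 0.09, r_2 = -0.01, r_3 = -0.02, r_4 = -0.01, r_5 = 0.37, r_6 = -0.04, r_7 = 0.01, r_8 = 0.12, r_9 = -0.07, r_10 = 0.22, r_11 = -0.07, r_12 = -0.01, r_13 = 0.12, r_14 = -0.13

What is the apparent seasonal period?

The largest autocorrelation is r_5 = 0.37, with a weaker echo at lag 10 (0.22); the remaining lags stay at or below 0.12.
The dominant spike at lag 5 indicates a seasonal period of 5.

5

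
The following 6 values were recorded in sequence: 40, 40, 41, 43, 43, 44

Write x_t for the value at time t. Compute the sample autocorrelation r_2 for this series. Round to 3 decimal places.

0.064

Mean x̄ = (40 + 40 + 41 + 43 + 43 + 44)/6 = 41.8333
Deviations from mean: -1.8333, -1.8333, -0.8333, 1.1667, 1.1667, 2.1667
Numerator Σ_{t=1}^{4}(x_t−x̄)(x_{t+2}−x̄) = 0.9444
Denominator Σ(x_t−x̄)² = 14.8333
r_2 = 0.9444 / 14.8333 = 0.064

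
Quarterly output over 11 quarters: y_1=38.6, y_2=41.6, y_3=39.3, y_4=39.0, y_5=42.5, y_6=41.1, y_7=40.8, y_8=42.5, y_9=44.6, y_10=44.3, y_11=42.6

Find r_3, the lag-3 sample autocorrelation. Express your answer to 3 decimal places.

Mean ȳ = (38.6 + 41.6 + 39.3 + 39.0 + 42.5 + 41.1 + 40.8 + 42.5 + 44.6 + 44.3 + 42.6)/11 = 41.5364
Numerator Σ_{t=1}^{8}(y_t−ȳ)(y_{t+3}−ȳ) = 8.9342
Denominator Σ(y_t−ȳ)² = 40.8055
r_3 = 8.9342 / 40.8055 = 0.219

0.219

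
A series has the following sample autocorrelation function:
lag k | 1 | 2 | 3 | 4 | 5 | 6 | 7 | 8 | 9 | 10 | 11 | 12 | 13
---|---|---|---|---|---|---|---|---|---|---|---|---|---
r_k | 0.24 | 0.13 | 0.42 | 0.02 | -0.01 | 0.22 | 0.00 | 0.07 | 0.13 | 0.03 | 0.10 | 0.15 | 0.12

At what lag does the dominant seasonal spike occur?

The largest autocorrelation is r_3 = 0.42; the remaining lags stay at or below 0.24. The elevated value at lag 1 (0.24), dropping to 0.13 at lag 2, reflects decaying short-term dependence rather than seasonality.
The dominant spike at lag 3 indicates a seasonal period of 3.

3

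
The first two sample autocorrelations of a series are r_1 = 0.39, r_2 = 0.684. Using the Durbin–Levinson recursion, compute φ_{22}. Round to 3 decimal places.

φ_{22} = (r_2 − r_1²) / (1 − r_1²)
r_1² = (0.39)² = 0.1521
Numerator = 0.684 − 0.1521 = 0.5319; denominator = 1 − 0.1521 = 0.8479
φ_{22} = 0.5319 / 0.8479 = 0.627

0.627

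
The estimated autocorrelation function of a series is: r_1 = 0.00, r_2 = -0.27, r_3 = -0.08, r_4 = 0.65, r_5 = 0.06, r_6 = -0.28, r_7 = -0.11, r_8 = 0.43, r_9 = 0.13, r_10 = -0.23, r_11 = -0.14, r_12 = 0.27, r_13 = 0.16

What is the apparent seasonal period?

The largest autocorrelation is r_4 = 0.65, with weaker echoes at lags 8 (0.43) and 12 (0.27); the remaining lags stay at or below 0.16.
The dominant spike at lag 4 indicates a seasonal period of 4.

4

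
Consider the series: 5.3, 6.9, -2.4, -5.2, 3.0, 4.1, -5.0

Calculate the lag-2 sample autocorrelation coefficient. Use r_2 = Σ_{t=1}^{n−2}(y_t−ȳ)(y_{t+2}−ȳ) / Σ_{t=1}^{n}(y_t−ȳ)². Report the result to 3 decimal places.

Mean ȳ = (5.3 + 6.9 − 2.4 − 5.2 + 3.0 + 4.1 − 5.0)/7 = 0.9571
Deviations from mean: 4.3429, 5.9429, -3.3571, -6.1571, 2.0429, 3.1429, -5.9571
Σ(y_t−ȳ)(y_{t+2}−ȳ) = (-14.5796) + (-36.5910) + (-6.8582) + (-19.3510) + (-12.1696) = -89.5494
Denominator Σ(y_t−ȳ)² = 152.8971
r_2 = -89.5494 / 152.8971 = -0.586

-0.586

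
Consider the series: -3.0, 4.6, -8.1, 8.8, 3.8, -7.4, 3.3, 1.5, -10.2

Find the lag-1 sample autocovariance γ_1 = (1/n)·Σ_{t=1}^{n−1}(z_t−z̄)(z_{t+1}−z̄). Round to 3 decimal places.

Mean z̄ = (-3.0 + 4.6 − 8.1 + 8.8 + 3.8 − 7.4 + 3.3 + 1.5 − 10.2)/9 = -0.7444
Σ_{t=1}^{8}(z_t−z̄)(z_{t+1}−z̄) = -147.5053
γ_1 = -147.5053 / 9 = -16.389

-16.389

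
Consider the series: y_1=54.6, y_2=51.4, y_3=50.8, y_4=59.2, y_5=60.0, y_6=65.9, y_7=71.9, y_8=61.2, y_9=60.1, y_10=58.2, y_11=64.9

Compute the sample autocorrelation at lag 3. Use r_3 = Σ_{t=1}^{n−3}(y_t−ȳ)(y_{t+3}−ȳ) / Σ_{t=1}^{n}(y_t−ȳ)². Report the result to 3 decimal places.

-0.182

Mean ȳ = (54.6 + 51.4 + 50.8 + 59.2 + 60.0 + 65.9 + 71.9 + 61.2 + 60.1 + 58.2 + 64.9)/11 = 59.8364
Numerator Σ_{t=1}^{8}(y_t−ȳ)(y_{t+3}−ȳ) = -71.5321
Denominator Σ(y_t−ȳ)² = 393.2255
r_3 = -71.5321 / 393.2255 = -0.182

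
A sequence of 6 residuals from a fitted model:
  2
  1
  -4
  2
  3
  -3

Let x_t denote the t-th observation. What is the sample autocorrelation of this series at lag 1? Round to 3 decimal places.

-0.312

Mean x̄ = (2 + 1 − 4 + 2 + 3 − 3)/6 = 0.1667
Σ(x_t−x̄)(x_{t+1}−x̄) = (1.5278) + (-3.4722) + (-7.6389) + (5.1944) + (-8.9722) = -13.3611
Denominator Σ(x_t−x̄)² = 42.8333
r_1 = -13.3611 / 42.8333 = -0.312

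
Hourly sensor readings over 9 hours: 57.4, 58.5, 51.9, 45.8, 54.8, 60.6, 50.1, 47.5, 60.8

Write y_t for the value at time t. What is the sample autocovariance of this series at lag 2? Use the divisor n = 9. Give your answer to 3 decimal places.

Mean ȳ = (57.4 + 58.5 + 51.9 + 45.8 + 54.8 + 60.6 + 50.1 + 47.5 + 60.8)/9 = 54.1556
Σ_{t=1}^{7}(y_t−ȳ)(y_{t+2}−ȳ) = -171.3706
γ_2 = -171.3706 / 9 = -19.041

-19.041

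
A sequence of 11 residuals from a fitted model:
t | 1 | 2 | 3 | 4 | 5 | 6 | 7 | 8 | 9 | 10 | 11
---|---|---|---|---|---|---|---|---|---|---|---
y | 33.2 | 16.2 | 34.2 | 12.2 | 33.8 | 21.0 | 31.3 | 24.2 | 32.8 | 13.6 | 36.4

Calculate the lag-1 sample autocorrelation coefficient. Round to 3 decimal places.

-0.805

Mean ȳ = (33.2 + 16.2 + 34.2 + 12.2 + 33.8 + 21.0 + 31.3 + 24.2 + 32.8 + 13.6 + 36.4)/11 = 26.2636
Numerator Σ_{t=1}^{10}(y_t−ȳ)(y_{t+1}−ȳ) = -668.4740
Denominator Σ(y_t−ȳ)² = 830.1255
r_1 = -668.4740 / 830.1255 = -0.805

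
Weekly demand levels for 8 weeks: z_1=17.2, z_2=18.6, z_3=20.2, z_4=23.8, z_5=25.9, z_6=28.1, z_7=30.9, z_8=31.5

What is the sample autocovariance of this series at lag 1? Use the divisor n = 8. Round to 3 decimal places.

17.917

Mean z̄ = (17.2 + 18.6 + 20.2 + 23.8 + 25.9 + 28.1 + 30.9 + 31.5)/8 = 24.5250
Σ_{t=1}^{7}(z_t−z̄)(z_{t+1}−z̄) = 143.3369
γ_1 = 143.3369 / 8 = 17.917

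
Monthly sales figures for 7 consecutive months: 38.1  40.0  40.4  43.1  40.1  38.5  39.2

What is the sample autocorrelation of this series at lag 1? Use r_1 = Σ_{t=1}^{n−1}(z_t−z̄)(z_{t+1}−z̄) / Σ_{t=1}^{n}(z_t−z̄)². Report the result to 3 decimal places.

Mean z̄ = (38.1 + 40.0 + 40.4 + 43.1 + 40.1 + 38.5 + 39.2)/7 = 39.9143
Deviations from mean: -1.8143, 0.0857, 0.4857, 3.1857, 0.1857, -1.4143, -0.7143
Σ(z_t−z̄)(z_{t+1}−z̄) = (-0.1555) + (0.0416) + (1.5473) + (0.5916) + (-0.2627) + (1.0102) = 2.7727
Denominator Σ(z_t−z̄)² = 16.2286
r_1 = 2.7727 / 16.2286 = 0.171

0.171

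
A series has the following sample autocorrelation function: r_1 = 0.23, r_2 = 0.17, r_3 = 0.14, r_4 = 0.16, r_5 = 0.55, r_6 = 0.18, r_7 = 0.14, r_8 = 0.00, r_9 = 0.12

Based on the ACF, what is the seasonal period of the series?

The largest autocorrelation is r_5 = 0.55; the remaining lags stay at or below 0.23. The elevated value at lag 1 (0.23), dropping to 0.17 at lag 2, reflects decaying short-term dependence rather than seasonality.
The dominant spike at lag 5 indicates a seasonal period of 5.

5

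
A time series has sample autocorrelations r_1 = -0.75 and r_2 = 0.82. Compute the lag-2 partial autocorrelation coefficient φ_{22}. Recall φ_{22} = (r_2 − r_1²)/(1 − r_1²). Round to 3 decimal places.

0.589

φ_{22} = (r_2 − r_1²) / (1 − r_1²)
r_1² = (-0.75)² = 0.5625
Numerator = 0.82 − 0.5625 = 0.2575; denominator = 1 − 0.5625 = 0.4375
φ_{22} = 0.2575 / 0.4375 = 0.589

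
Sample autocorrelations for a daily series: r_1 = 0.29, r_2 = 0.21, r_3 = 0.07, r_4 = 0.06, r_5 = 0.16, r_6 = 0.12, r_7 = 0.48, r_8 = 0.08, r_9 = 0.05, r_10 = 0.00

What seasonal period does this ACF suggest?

7

The largest autocorrelation is r_7 = 0.48; the remaining lags stay at or below 0.29. The elevated value at lag 1 (0.29), dropping to 0.21 at lag 2, reflects decaying short-term dependence rather than seasonality.
The dominant spike at lag 7 indicates a seasonal period of 7.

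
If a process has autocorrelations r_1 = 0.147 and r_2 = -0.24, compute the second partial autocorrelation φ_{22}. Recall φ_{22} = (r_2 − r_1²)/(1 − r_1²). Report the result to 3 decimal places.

-0.267

φ_{22} = (r_2 − r_1²) / (1 − r_1²)
r_1² = (0.147)² = 0.021609
Numerator = -0.24 − 0.0216 = -0.2616; denominator = 1 − 0.0216 = 0.9784
φ_{22} = -0.2616 / 0.9784 = -0.267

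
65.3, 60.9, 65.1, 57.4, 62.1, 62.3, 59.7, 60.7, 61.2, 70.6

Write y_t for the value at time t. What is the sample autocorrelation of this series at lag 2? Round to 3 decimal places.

0.051

Mean ȳ = (65.3 + 60.9 + 65.1 + 57.4 + 62.1 + 62.3 + 59.7 + 60.7 + 61.2 + 70.6)/10 = 62.5300
Numerator Σ_{t=1}^{8}(y_t−ȳ)(y_{t+2}−ȳ) = 6.1892
Denominator Σ(y_t−ȳ)² = 121.7410
r_2 = 6.1892 / 121.7410 = 0.051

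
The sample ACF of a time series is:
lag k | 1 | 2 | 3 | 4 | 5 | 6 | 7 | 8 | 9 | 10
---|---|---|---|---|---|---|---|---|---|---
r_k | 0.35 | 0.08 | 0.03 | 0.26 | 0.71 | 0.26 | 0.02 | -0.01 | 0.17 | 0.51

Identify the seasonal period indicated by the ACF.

5

The largest autocorrelation is r_5 = 0.71, with a weaker echo at lag 10 (0.51); the remaining lags stay at or below 0.35. The elevated value at lag 1 (0.35), dropping to 0.08 at lag 2, reflects decaying short-term dependence rather than seasonality.
The dominant spike at lag 5 indicates a seasonal period of 5.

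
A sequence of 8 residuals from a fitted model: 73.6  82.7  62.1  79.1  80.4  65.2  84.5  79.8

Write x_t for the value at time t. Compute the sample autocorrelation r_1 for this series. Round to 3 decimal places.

Mean x̄ = (73.6 + 82.7 + 62.1 + 79.1 + 80.4 + 65.2 + 84.5 + 79.8)/8 = 75.9250
Σ(x_t−x̄)(x_{t+1}−x̄) = (-15.7519) + (-93.6644) + (-43.8944) + (14.2081) + (-47.9944) + (-91.9669) + (33.2281) = -245.8356
Denominator Σ(x_t−x̄)² = 476.1150
r_1 = -245.8356 / 476.1150 = -0.516

-0.516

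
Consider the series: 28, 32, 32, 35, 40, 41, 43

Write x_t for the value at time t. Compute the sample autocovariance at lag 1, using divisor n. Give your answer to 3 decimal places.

14.711

Mean x̄ = (28 + 32 + 32 + 35 + 40 + 41 + 43)/7 = 35.8571
Σ_{t=1}^{6}(x_t−x̄)(x_{t+1}−x̄) = 102.9796
γ_1 = 102.9796 / 7 = 14.711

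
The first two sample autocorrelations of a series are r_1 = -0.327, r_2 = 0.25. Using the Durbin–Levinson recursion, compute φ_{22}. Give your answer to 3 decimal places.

φ_{22} = (r_2 − r_1²) / (1 − r_1²)
r_1² = (-0.327)² = 0.106929
Numerator = 0.25 − 0.1069 = 0.1431; denominator = 1 − 0.1069 = 0.8931
φ_{22} = 0.1431 / 0.8931 = 0.160

0.160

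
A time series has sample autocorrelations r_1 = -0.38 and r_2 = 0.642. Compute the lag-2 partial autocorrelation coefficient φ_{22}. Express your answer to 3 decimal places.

0.582

φ_{22} = (r_2 − r_1²) / (1 − r_1²)
r_1² = (-0.38)² = 0.1444
Numerator = 0.642 − 0.1444 = 0.4976; denominator = 1 − 0.1444 = 0.8556
φ_{22} = 0.4976 / 0.8556 = 0.582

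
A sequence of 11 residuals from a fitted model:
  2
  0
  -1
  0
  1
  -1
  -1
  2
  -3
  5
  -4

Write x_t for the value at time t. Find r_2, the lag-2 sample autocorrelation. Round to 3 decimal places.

Mean x̄ = (2 + 0 − 1 + 0 + 1 − 1 − 1 + 2 − 3 + 5 − 4)/11 = 0.0000
Numerator Σ_{t=1}^{9}(x_t−x̄)(x_{t+2}−x̄) = 19.0000
Denominator Σ(x_t−x̄)² = 62.0000
r_2 = 19.0000 / 62.0000 = 0.306

0.306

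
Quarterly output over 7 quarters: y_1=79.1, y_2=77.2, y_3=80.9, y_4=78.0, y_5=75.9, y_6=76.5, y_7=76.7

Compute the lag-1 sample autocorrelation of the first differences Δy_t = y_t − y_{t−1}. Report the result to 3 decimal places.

-0.448

First differences Δy: -1.9, 3.7, -2.9, -2.1, 0.6, 0.2
Mean of differences = -0.4000
Numerator Σ(Δy_t−Δȳ)(Δy_{t+1}−Δȳ) = -13.2500
Denominator Σ(Δy_t−Δȳ)² = 29.5600
r_1(Δy) = -13.2500 / 29.5600 = -0.448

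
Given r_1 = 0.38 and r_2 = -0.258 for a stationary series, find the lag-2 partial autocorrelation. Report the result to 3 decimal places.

φ_{22} = (r_2 − r_1²) / (1 − r_1²)
r_1² = (0.38)² = 0.1444
Numerator = -0.258 − 0.1444 = -0.4024; denominator = 1 − 0.1444 = 0.8556
φ_{22} = -0.4024 / 0.8556 = -0.470

-0.470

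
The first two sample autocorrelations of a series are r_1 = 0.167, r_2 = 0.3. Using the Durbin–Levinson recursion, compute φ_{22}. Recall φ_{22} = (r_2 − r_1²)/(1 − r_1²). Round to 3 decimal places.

0.280

φ_{22} = (r_2 − r_1²) / (1 − r_1²)
r_1² = (0.167)² = 0.027889
Numerator = 0.3 − 0.0279 = 0.2721; denominator = 1 − 0.0279 = 0.9721
φ_{22} = 0.2721 / 0.9721 = 0.280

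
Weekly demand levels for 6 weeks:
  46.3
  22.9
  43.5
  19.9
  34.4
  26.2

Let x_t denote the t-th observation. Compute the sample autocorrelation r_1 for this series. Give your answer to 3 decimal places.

-0.687

Mean x̄ = (46.3 + 22.9 + 43.5 + 19.9 + 34.4 + 26.2)/6 = 32.2000
Deviations from mean: 14.1000, -9.3000, 11.3000, -12.3000, 2.2000, -6.0000
Numerator Σ_{t=1}^{5}(x_t−x̄)(x_{t+1}−x̄) = -415.4700
Denominator Σ(x_t−x̄)² = 605.1200
r_1 = -415.4700 / 605.1200 = -0.687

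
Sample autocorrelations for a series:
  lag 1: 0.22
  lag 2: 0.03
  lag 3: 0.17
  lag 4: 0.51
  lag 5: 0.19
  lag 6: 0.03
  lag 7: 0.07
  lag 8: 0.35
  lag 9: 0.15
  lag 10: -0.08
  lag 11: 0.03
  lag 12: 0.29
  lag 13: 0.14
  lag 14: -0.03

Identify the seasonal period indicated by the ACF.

4

The largest autocorrelation is r_4 = 0.51, with weaker echoes at lags 8 (0.35) and 12 (0.29); the remaining lags stay at or below 0.22. The elevated value at lag 1 (0.22), dropping to 0.03 at lag 2, reflects decaying short-term dependence rather than seasonality.
The dominant spike at lag 4 indicates a seasonal period of 4.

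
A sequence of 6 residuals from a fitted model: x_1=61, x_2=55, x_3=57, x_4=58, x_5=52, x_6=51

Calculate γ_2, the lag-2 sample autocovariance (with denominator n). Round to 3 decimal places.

Mean x̄ = (61 + 55 + 57 + 58 + 52 + 51)/6 = 55.6667
Deviations: 5.3333, -0.6667, 1.3333, 2.3333, -3.6667, -4.6667
Σ_{t=1}^{4}(x_t−x̄)(x_{t+2}−x̄) = -10.2222
γ_2 = -10.2222 / 6 = -1.704

-1.704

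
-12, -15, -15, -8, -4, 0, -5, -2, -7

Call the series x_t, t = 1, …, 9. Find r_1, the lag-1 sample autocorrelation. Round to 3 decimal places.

0.645

Mean x̄ = (-12 − 15 − 15 − 8 − 4 + 0 − 5 − 2 − 7)/9 = -7.5556
Numerator Σ_{t=1}^{8}(x_t−x̄)(x_{t+1}−x̄) = 153.6914
Denominator Σ(x_t−x̄)² = 238.2222
r_1 = 153.6914 / 238.2222 = 0.645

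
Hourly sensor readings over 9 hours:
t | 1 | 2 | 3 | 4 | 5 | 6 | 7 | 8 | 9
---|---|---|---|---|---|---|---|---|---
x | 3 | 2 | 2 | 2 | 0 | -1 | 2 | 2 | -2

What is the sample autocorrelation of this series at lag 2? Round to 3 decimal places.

Mean x̄ = (3 + 2 + 2 + 2 + 0 − 1 + 2 + 2 − 2)/9 = 1.1111
Numerator Σ_{t=1}^{7}(x_t−x̄)(x_{t+2}−x̄) = -6.0247
Denominator Σ(x_t−x̄)² = 22.8889
r_2 = -6.0247 / 22.8889 = -0.263

-0.263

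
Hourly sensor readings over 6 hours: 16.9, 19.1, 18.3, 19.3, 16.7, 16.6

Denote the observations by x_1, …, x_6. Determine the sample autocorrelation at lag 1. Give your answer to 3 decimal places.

Mean x̄ = (16.9 + 19.1 + 18.3 + 19.3 + 16.7 + 16.6)/6 = 17.8167
Deviations from mean: -0.9167, 1.2833, 0.4833, 1.4833, -1.1167, -1.2167
Numerator Σ_{t=1}^{5}(x_t−x̄)(x_{t+1}−x̄) = -0.1369
Denominator Σ(x_t−x̄)² = 7.6483
r_1 = -0.1369 / 7.6483 = -0.018

-0.018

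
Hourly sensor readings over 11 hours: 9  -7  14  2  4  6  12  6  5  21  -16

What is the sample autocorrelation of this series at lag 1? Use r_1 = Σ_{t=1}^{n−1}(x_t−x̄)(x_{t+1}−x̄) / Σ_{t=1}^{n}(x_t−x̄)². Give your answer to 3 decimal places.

-0.505

Mean x̄ = (9 − 7 + 14 + 2 + 4 + 6 + 12 + 6 + 5 + 21 − 16)/11 = 5.0909
Numerator Σ_{t=1}^{10}(x_t−x̄)(x_{t+1}−x̄) = -504.6446
Denominator Σ(x_t−x̄)² = 998.9091
r_1 = -504.6446 / 998.9091 = -0.505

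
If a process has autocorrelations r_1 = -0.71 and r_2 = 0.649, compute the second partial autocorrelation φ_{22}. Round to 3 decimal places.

φ_{22} = (r_2 − r_1²) / (1 − r_1²)
r_1² = (-0.71)² = 0.5041
Numerator = 0.649 − 0.5041 = 0.1449; denominator = 1 − 0.5041 = 0.4959
φ_{22} = 0.1449 / 0.4959 = 0.292

0.292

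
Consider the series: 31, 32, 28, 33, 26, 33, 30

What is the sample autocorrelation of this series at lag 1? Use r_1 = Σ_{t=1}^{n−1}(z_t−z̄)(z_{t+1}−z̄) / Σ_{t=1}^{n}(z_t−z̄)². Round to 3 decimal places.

-0.792

Mean z̄ = (31 + 32 + 28 + 33 + 26 + 33 + 30)/7 = 30.4286
Deviations from mean: 0.5714, 1.5714, -2.4286, 2.5714, -4.4286, 2.5714, -0.4286
Numerator Σ_{t=1}^{6}(z_t−z̄)(z_{t+1}−z̄) = -33.0408
Denominator Σ(z_t−z̄)² = 41.7143
r_1 = -33.0408 / 41.7143 = -0.792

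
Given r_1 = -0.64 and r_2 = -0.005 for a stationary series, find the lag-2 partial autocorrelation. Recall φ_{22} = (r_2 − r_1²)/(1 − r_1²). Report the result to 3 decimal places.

-0.702

φ_{22} = (r_2 − r_1²) / (1 − r_1²)
r_1² = (-0.64)² = 0.4096
Numerator = -0.005 − 0.4096 = -0.4146; denominator = 1 − 0.4096 = 0.5904
φ_{22} = -0.4146 / 0.5904 = -0.702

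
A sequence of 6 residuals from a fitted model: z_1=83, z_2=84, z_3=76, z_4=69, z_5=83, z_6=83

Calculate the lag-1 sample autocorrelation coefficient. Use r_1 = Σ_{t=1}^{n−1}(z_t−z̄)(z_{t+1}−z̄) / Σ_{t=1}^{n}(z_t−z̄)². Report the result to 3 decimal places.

Mean z̄ = (83 + 84 + 76 + 69 + 83 + 83)/6 = 79.6667
Numerator Σ_{t=1}^{5}(z_t−z̄)(z_{t+1}−z̄) = 13.2222
Denominator Σ(z_t−z̄)² = 179.3333
r_1 = 13.2222 / 179.3333 = 0.074

0.074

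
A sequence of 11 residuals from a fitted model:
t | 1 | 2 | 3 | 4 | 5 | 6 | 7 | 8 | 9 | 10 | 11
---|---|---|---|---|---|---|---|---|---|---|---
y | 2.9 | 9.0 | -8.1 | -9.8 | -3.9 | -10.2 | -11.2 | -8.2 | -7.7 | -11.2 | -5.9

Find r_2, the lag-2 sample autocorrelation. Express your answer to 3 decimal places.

Mean ȳ = (2.9 + 9.0 − 8.1 − 9.8 − 3.9 − 10.2 − 11.2 − 8.2 − 7.7 − 11.2 − 5.9)/11 = -5.8455
Numerator Σ_{t=1}^{9}(y_t−ȳ)(y_{t+2}−ȳ) = -43.1150
Denominator Σ(y_t−ȳ)² = 406.6673
r_2 = -43.1150 / 406.6673 = -0.106

-0.106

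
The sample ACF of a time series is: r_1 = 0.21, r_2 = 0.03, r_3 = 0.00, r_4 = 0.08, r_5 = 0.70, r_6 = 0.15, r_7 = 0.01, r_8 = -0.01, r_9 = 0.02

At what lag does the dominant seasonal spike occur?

5

The largest autocorrelation is r_5 = 0.70; the remaining lags stay at or below 0.21. The elevated value at lag 1 (0.21), dropping to 0.03 at lag 2, reflects decaying short-term dependence rather than seasonality.
The dominant spike at lag 5 indicates a seasonal period of 5.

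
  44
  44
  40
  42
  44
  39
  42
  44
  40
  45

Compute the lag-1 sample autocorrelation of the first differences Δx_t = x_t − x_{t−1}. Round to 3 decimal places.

First differences Δx: 0, -4, 2, 2, -5, 3, 2, -4, 5
Mean of differences = 0.1111
Numerator Σ(Δx_t−Δx̄)(Δx_{t+1}−Δx̄) = -50.5679
Denominator Σ(Δx_t−Δx̄)² = 102.8889
r_1(Δx) = -50.5679 / 102.8889 = -0.491

-0.491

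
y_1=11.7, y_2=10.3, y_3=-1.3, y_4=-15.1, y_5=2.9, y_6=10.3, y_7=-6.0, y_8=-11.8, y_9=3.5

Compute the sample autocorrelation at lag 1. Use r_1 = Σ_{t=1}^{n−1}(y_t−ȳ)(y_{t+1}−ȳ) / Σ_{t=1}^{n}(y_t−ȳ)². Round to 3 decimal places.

0.111

Mean ȳ = (11.7 + 10.3 − 1.3 − 15.1 + 2.9 + 10.3 − 6.0 − 11.8 + 3.5)/9 = 0.5000
Numerator Σ_{t=1}^{8}(y_t−ȳ)(y_{t+1}−ȳ) = 85.6300
Denominator Σ(y_t−ȳ)² = 772.4200
r_1 = 85.6300 / 772.4200 = 0.111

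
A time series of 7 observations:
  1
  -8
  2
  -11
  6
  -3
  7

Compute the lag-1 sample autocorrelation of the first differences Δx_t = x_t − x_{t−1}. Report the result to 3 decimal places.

-0.848

First differences Δx: -9, 10, -13, 17, -9, 10
Mean of differences = 1.0000
Numerator Σ(Δx_t−Δx̄)(Δx_{t+1}−Δx̄) = -690.0000
Denominator Σ(Δx_t−Δx̄)² = 814.0000
r_1(Δx) = -690.0000 / 814.0000 = -0.848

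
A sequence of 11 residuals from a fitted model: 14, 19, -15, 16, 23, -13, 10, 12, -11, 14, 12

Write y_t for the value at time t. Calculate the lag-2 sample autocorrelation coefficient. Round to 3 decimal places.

Mean ȳ = (14 + 19 − 15 + 16 + 23 − 13 + 10 + 12 − 11 + 14 + 12)/11 = 7.3636
Numerator Σ_{t=1}^{9}(y_t−ȳ)(y_{t+2}−ȳ) = -729.4463
Denominator Σ(y_t−ȳ)² = 1844.5455
r_2 = -729.4463 / 1844.5455 = -0.395

-0.395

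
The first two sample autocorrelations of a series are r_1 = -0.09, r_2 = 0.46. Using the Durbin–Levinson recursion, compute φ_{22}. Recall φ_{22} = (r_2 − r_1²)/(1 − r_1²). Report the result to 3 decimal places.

0.456

φ_{22} = (r_2 − r_1²) / (1 − r_1²)
r_1² = (-0.09)² = 0.0081
Numerator = 0.46 − 0.0081 = 0.4519; denominator = 1 − 0.0081 = 0.9919
φ_{22} = 0.4519 / 0.9919 = 0.456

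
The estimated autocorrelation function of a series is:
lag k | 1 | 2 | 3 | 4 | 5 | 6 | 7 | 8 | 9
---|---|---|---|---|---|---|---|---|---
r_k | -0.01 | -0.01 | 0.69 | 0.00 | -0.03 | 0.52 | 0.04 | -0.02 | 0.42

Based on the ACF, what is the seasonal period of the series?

The largest autocorrelation is r_3 = 0.69, with weaker echoes at lags 6 (0.52) and 9 (0.42); the remaining lags stay at or below 0.04.
The dominant spike at lag 3 indicates a seasonal period of 3.

3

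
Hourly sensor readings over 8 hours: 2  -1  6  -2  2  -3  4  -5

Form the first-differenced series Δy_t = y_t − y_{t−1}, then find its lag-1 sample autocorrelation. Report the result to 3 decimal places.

First differences Δy: -3, 7, -8, 4, -5, 7, -9
Mean of differences = -1.0000
Numerator Σ(Δy_t−Δȳ)(Δy_{t+1}−Δȳ) = -223.0000
Denominator Σ(Δy_t−Δȳ)² = 286.0000
r_1(Δy) = -223.0000 / 286.0000 = -0.780

-0.780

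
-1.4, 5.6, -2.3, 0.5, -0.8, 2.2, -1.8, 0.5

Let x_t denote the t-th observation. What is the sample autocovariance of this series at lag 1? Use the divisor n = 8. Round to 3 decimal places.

-3.756

Mean x̄ = (-1.4 + 5.6 − 2.3 + 0.5 − 0.8 + 2.2 − 1.8 + 0.5)/8 = 0.3125
Σ_{t=1}^{7}(x_t−x̄)(x_{t+1}−x̄) = -30.0502
γ_1 = -30.0502 / 8 = -3.756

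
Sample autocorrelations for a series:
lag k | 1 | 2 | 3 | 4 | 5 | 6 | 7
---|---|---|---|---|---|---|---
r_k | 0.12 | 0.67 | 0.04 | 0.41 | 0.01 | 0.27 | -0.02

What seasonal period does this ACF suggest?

2

The largest autocorrelation is r_2 = 0.67, with weaker echoes at lags 4 (0.41) and 6 (0.27); the remaining lags stay at or below 0.12.
The dominant spike at lag 2 indicates a seasonal period of 2.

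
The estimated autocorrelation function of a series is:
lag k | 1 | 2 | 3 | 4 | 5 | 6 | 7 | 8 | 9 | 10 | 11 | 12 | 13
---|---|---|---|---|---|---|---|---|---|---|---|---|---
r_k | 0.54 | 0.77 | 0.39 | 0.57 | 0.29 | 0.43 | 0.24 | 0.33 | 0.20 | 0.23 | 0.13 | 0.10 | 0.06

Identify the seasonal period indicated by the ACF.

2

The largest autocorrelation is r_2 = 0.77, with a weaker echo at lag 4 (0.57); the remaining lags stay at or below 0.54.
The dominant spike at lag 2 indicates a seasonal period of 2.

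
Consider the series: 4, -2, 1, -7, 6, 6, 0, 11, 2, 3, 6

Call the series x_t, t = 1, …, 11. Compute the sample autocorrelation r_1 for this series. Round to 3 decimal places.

Mean x̄ = (4 − 2 + 1 − 7 + 6 + 6 + 0 + 11 + 2 + 3 + 6)/11 = 2.7273
Numerator Σ_{t=1}^{10}(x_t−x̄)(x_{t+1}−x̄) = -38.9835
Denominator Σ(x_t−x̄)² = 230.1818
r_1 = -38.9835 / 230.1818 = -0.169

-0.169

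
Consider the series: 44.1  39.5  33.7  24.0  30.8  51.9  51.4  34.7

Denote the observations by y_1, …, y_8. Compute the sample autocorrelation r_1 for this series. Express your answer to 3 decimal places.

0.296

Mean ȳ = (44.1 + 39.5 + 33.7 + 24.0 + 30.8 + 51.9 + 51.4 + 34.7)/8 = 38.7625
Deviations from mean: 5.3375, 0.7375, -5.0625, -14.7625, -7.9625, 13.1375, 12.6375, -4.0625
Numerator Σ_{t=1}^{7}(y_t−ȳ)(y_{t+1}−ȳ) = 202.5623
Denominator Σ(y_t−ȳ)² = 684.7988
r_1 = 202.5623 / 684.7988 = 0.296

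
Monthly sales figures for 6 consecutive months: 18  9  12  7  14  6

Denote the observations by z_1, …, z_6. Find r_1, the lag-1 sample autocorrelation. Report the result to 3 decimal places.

-0.452

Mean z̄ = (18 + 9 + 12 + 7 + 14 + 6)/6 = 11.0000
Deviations from mean: 7.0000, -2.0000, 1.0000, -4.0000, 3.0000, -5.0000
Σ(z_t−z̄)(z_{t+1}−z̄) = (-14.0000) + (-2.0000) + (-4.0000) + (-12.0000) + (-15.0000) = -47.0000
Denominator Σ(z_t−z̄)² = 104.0000
r_1 = -47.0000 / 104.0000 = -0.452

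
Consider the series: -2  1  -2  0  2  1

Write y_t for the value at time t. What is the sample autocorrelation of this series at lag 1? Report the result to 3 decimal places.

-0.143

Mean ȳ = (-2 + 1 − 2 + 0 + 2 + 1)/6 = 0.0000
Σ(y_t−ȳ)(y_{t+1}−ȳ) = (-2.0000) + (-2.0000) + (0.0000) + (0.0000) + (2.0000) = -2.0000
Denominator Σ(y_t−ȳ)² = 14.0000
r_1 = -2.0000 / 14.0000 = -0.143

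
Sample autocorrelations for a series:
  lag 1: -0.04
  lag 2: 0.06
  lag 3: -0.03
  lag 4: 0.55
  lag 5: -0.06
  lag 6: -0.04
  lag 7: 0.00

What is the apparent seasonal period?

The largest autocorrelation is r_4 = 0.55; the remaining lags stay at or below 0.06.
The dominant spike at lag 4 indicates a seasonal period of 4.

4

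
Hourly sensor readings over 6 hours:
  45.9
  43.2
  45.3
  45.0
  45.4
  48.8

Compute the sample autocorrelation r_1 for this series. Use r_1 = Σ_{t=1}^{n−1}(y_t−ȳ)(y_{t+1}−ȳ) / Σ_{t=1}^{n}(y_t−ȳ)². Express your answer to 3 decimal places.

-0.021

Mean ȳ = (45.9 + 43.2 + 45.3 + 45.0 + 45.4 + 48.8)/6 = 45.6000
Deviations from mean: 0.3000, -2.4000, -0.3000, -0.6000, -0.2000, 3.2000
Numerator Σ_{t=1}^{5}(y_t−ȳ)(y_{t+1}−ȳ) = -0.3400
Denominator Σ(y_t−ȳ)² = 16.5800
r_1 = -0.3400 / 16.5800 = -0.021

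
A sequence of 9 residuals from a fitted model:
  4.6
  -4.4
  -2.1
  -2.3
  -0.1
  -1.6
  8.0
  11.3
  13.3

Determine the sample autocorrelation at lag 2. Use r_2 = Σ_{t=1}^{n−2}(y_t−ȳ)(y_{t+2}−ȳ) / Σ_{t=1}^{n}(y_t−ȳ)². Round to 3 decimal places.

0.201

Mean ȳ = (4.6 − 4.4 − 2.1 − 2.3 − 0.1 − 1.6 + 8.0 + 11.3 + 13.3)/9 = 2.9667
Σ(y_t−ȳ)(y_{t+2}−ȳ) = (-8.2756) + (38.7978) + (15.5378) + (24.0511) + (-15.4356) + (-38.0556) + (52.0111) = 68.6311
Denominator Σ(y_t−ȳ)² = 342.1600
r_2 = 68.6311 / 342.1600 = 0.201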